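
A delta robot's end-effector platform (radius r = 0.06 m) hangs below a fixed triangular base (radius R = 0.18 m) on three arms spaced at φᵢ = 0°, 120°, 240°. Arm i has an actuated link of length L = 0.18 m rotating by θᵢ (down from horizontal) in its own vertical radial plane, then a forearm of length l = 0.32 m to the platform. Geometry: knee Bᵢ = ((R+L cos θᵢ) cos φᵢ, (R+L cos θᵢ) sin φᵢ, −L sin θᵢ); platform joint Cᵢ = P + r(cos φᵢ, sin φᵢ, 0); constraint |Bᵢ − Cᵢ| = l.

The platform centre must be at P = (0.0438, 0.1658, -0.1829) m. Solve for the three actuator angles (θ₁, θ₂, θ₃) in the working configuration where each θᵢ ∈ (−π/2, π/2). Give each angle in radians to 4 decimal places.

arm 1 (φ=0.0°): x'=0.0438, y'=0.1658
  e−x'=0.0762;  (l²−L²−(e−x')²−y'²−z²)/2L = 0.0090
  √(A²+B²)=0.1981;  θ1 = -1.1760+1.5252 ≈ 0.3492
rotate P by −φ2: (0.1217, -0.1208, -0.1829)
  A cos θ + B sin θ = C:  -0.0017·cos θ + -0.1829·sin θ = 0.0610
  γ=atan2(-0.1829,-0.0017)=-1.5800;  ψ=arccos(0.3333)=1.2310;  θ2=γ+ψ≈-0.3490
φ3=240.0° → target in arm frame (-0.1655, -0.0450)
  A cos θ + B sin θ = C:  0.2855·cos θ + -0.1829·sin θ = -0.1305
  √(A²+B²)=0.3391;  θ3 = -0.5698+1.9659 ≈ 1.3961

θ₁ = 0.3492, θ₂ = -0.3490, θ₃ = 1.3961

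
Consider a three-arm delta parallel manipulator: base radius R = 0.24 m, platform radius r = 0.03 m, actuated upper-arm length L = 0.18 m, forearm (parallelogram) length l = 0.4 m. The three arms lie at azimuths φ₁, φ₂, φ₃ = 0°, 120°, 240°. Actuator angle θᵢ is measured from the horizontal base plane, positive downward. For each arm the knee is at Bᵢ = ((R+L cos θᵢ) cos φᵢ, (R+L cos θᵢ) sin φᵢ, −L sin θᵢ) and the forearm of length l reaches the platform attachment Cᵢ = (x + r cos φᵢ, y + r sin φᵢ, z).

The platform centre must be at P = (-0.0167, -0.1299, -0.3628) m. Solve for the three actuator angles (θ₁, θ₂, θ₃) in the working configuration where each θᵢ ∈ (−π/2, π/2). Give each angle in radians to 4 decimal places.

rotate P by −φ1: (-0.0167, -0.1299, -0.3628)
  A cos θ + B sin θ = C:  0.2267·cos θ + -0.3628·sin θ = -0.2008
  θ1 = atan2(B,A) + arccos(C/0.4278) = 1.0471
arm 2 (φ=120.0°): x'=-0.1041, y'=0.0794
  A cos θ + B sin θ = C:  0.3141·cos θ + -0.3628·sin θ = -0.3028
  θ2 = atan2(B,A) + arccos(C/0.4799) = 1.3965
φ3=240.0° → target in arm frame (0.1208, 0.0505)
  A cos θ + B sin θ = C:  0.0892·cos θ + -0.3628·sin θ = -0.0403
  √(A²+B²)=0.3736;  θ3 = -1.3298+1.6790 ≈ 0.3491

θ₁ = 1.0471, θ₂ = 1.3965, θ₃ = 0.3491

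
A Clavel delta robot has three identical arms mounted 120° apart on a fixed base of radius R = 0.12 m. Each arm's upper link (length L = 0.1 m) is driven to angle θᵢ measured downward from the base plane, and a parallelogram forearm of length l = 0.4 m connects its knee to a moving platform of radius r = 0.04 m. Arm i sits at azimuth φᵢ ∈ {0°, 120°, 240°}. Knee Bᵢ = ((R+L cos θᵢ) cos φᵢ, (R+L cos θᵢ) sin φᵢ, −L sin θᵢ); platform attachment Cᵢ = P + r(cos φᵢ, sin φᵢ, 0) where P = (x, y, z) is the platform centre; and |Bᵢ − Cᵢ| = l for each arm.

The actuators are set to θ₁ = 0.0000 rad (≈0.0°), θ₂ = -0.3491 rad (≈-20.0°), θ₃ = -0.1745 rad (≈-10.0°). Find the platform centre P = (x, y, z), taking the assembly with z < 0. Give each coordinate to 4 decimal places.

(-0.0316, 0.0178, -0.3390)

centre 1 = (0.1800·cos0.0°, 0.1800·sin0.0°, 0.0000) = (0.1800, 0.0000, 0.0000)
centre 2 = (0.1740·cos120.0°, 0.1740·sin120.0°, 0.0342) = (-0.0870, 0.1507, 0.0342)
φ3=240.0°: virtual centre (-0.0892, -0.1546, 0.0174), radius l
|centre ₂|²−|centre ₁|² = -0.0010;  |centre ₃|²−|centre ₁|² = -0.0002
linear system: -0.5340x+0.3013y = -0.0010−0.0684z; -0.5385x+-0.3091y = -0.0002−0.0347z
det = 0.3273;  x = 0.0011+0.0966z,  y = -0.0012+-0.0559z
quadratic in z: (1.0125)z²+(-0.0344)z+(-0.1280)=0, √Δ=0.7208 → z ∈ {-0.3390, 0.3730}; z = -0.3390 (taking z<0)
x = -0.0316, y = 0.0178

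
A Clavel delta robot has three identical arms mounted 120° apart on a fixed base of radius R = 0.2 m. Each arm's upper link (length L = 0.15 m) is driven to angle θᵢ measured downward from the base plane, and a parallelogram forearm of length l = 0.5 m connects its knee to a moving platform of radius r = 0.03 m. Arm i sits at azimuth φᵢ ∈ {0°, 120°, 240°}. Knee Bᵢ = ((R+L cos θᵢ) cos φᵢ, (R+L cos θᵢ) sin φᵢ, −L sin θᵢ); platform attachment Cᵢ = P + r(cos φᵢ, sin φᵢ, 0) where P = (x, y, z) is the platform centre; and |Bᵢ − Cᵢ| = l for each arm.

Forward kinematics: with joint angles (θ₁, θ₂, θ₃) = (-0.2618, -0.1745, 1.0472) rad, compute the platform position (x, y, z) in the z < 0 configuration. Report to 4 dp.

arm 1 at φ=0.0°: ρ1 = 0.3149;  O1 = (0.3149, 0.0000, 0.0388)
O2 = (0.3177·cos120.0°, 0.3177·sin120.0°, 0.0260) = (-0.1589, 0.2752, 0.0260)
φ3=240.0°: virtual centre (-0.1225, -0.2122, -0.1299), radius l
subtract pairs → two planes through P
[-0.9475 0.5503 -0.0256]·P = 0.0010;  [-0.8748 -0.4244 -0.3375]·P = -0.0238
det = 0.8835;  x = 0.0143+-0.2225z,  y = 0.0264+-0.3366z
quadratic in z: (1.1628)z²+(0.0383)z+(-0.1575)=0, √Δ=0.8567 → z ∈ {-0.3848, 0.3519}; z = -0.3848 (taking z<0)
x = 0.1000, y = 0.1560

(0.1000, 0.1560, -0.3848)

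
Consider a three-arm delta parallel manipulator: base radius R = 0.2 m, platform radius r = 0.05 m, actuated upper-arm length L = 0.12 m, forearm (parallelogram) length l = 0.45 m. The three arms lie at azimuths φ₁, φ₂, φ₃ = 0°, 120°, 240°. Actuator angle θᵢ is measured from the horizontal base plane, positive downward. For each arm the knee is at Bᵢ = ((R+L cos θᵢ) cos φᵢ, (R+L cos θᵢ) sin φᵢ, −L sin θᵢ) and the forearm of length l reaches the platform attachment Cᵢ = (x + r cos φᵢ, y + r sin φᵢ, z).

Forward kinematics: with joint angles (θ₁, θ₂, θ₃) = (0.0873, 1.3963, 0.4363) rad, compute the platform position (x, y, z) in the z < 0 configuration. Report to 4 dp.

arm 1 at φ=0.0°: ρ1 = 0.2695;  centre 1 = (0.2695, 0.0000, -0.0105)
arm 2 at φ=120.0°: ρ2 = 0.1708;  centre 2 = (-0.0854, 0.1479, -0.1182)
φ3=240.0°: virtual centre (-0.1294, -0.2241, -0.0507), radius l
subtract pairs → two planes through P
[-0.7099 0.2959 -0.2154]·P = -0.0296;  [-0.7978 -0.4482 -0.0805]·P = -0.0032
Cramer: x(z) = 0.0257-0.2172z;  y(z) = -0.0385+0.2070z
quadratic in z: (1.0900)z²+(0.1109)z+(-0.1414)=0, √Δ=0.7931 → z ∈ {-0.4147, 0.3129}; z = -0.4147 (taking z<0)
x = 0.1157, y = -0.1243

(0.1157, -0.1243, -0.4147)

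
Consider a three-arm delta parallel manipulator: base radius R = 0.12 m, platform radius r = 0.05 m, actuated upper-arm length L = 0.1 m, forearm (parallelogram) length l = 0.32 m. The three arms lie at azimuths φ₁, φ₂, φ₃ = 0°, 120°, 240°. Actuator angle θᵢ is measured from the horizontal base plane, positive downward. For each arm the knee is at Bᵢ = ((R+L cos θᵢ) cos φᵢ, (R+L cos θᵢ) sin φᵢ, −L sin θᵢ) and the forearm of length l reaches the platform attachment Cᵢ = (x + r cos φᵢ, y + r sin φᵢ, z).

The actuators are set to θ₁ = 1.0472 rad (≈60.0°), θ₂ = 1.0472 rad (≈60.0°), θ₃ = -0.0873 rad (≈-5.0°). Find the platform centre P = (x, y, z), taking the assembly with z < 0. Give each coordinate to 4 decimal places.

(-0.0720, -0.1246, -0.3102)

φ1=0.0°: virtual centre (0.1200, 0.0000, -0.0866), radius l
φ2=120.0°: virtual centre (-0.0600, 0.1039, -0.0866), radius l
arm 3 at φ=240.0°: ρ3 = 0.1696;  S3 = (-0.0848, -0.1469, 0.0087)
subtract pairs → two planes through P
linear system: -0.3600x+0.2078y = 0.0000−0.0000z; -0.4096x+-0.2938y = 0.0069−0.1906z
det = 0.1909;  x = -0.0076+0.2076z,  y = -0.0131+0.3595z
quadratic in z: (1.1723)z²+(0.1108)z+(-0.0785)=0, √Δ=0.6166 → z ∈ {-0.3102, 0.2157}; z = -0.3102 (taking z<0)
x = -0.0720, y = -0.1246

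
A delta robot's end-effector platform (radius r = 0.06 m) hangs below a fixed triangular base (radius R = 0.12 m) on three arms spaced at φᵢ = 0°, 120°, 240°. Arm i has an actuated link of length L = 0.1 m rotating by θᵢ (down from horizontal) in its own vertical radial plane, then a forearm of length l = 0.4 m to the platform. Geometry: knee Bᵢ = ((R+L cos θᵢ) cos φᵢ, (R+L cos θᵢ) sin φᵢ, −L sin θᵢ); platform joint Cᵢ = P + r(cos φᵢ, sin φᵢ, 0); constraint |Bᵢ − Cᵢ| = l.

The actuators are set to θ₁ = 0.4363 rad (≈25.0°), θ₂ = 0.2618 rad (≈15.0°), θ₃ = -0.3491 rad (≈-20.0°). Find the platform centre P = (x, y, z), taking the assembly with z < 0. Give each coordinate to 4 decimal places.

φ1=0.0°: virtual centre (0.1506, 0.0000, -0.0423), radius l
arm 2 at φ=120.0°: ρ2 = 0.1566;  O2 = (-0.0783, 0.1356, -0.0259)
φ3=240.0°: virtual centre (-0.0770, -0.1333, 0.0342), radius l
eliminate P² terms by subtracting sphere 1 from 2 and 3
plane₁₂: -0.4579x+0.2712y+0.0328z = 0.0007
Cramer: x(z) = -0.0012+0.2045z;  y(z) = 0.0006+0.2244z
quadratic in z: (1.0922)z²+(0.0227)z+(-0.1352)=0, √Δ=0.7687 → z ∈ {-0.3623, 0.3416}; z = -0.3623 (taking z<0)
x = -0.0753, y = -0.0807

(-0.0753, -0.0807, -0.3623)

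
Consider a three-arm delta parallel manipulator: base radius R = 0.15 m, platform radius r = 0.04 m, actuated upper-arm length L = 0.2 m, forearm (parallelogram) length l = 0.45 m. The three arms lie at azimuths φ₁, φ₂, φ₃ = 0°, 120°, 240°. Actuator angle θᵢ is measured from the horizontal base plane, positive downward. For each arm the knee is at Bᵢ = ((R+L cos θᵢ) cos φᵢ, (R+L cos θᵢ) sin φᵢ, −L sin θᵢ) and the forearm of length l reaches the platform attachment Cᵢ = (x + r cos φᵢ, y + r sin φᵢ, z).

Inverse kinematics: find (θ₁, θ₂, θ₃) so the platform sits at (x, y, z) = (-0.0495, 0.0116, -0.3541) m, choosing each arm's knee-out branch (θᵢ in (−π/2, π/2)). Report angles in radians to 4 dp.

arm 1 (φ=0.0°): x'=-0.0495, y'=0.0116
  A=0.1595, B=-0.3541, C=(l²−L²−A²−y'²−z²)/(2L)=0.0288
  γ=atan2(-0.3541,0.1595)=-1.1476;  ψ=arccos(0.0743)=1.4965;  θ1=γ+ψ≈0.3489
φ2=120.0° → target in arm frame (0.0348, 0.0371)
  A cos θ + B sin θ = C:  0.0752·cos θ + -0.3541·sin θ = 0.0752
  γ=atan2(-0.3541,0.0752)=-1.3615;  ψ=arccos(0.2078)=1.3615;  θ2=γ+ψ≈0.0000
rotate P by −φ3: (0.0147, -0.0487, -0.3541)
  e−x'=0.0953;  (l²−L²−(e−x')²−y'²−z²)/2L = 0.0642
  θ3 = atan2(B,A) + arccos(C/0.3667) = 0.0870

θ₁ = 0.3489, θ₂ = 0.0000, θ₃ = 0.0870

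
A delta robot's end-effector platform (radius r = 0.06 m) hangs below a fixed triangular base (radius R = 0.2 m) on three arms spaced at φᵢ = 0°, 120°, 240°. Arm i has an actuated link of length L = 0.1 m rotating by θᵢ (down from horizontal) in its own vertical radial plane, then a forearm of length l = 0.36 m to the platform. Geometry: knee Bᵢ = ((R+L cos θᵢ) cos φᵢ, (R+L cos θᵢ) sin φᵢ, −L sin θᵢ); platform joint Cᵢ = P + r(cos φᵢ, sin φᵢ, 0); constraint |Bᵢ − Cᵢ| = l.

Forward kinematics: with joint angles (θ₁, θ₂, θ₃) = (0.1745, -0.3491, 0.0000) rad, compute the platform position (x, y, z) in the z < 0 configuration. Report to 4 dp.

(-0.0249, 0.0200, -0.2620)

arm 1 at φ=0.0°: ρ1 = 0.2385;  centre 1 = (0.2385, 0.0000, -0.0174)
centre 2 = (0.2340·cos120.0°, 0.2340·sin120.0°, 0.0342) = (-0.1170, 0.2026, 0.0342)
centre 3 = (0.2400·cos240.0°, 0.2400·sin240.0°, 0.0000) = (-0.1200, -0.2078, 0.0000)
eliminate P² terms by subtracting sphere 1 from 2 and 3
linear system: -0.7109x+0.4052y = -0.0013−0.1031z; -0.7170x+-0.4157y = 0.0004−0.0347z
det = 0.5861;  x = 0.0006+0.0972z,  y = -0.0021+-0.0840z
quadratic in z: (1.0165)z²+(-0.0112)z+(-0.0727)=0, √Δ=0.5438 → z ∈ {-0.2620, 0.2730}; z = -0.2620 (taking z<0)
x = -0.0249, y = 0.0200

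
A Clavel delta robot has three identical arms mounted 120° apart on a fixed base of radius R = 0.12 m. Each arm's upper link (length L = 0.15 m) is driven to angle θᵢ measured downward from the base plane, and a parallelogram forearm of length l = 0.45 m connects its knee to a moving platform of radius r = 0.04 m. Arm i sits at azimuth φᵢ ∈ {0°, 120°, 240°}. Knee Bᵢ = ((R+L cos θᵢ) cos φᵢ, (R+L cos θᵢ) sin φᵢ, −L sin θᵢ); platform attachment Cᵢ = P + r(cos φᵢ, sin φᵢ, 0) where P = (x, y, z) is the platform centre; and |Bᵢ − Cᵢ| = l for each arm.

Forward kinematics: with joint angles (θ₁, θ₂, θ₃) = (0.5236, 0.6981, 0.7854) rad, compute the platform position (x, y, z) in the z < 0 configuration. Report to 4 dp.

(0.0478, 0.0172, -0.4944)

φ1=0.0°: virtual centre (0.2099, 0.0000, -0.0750), radius l
arm 2 at φ=120.0°: e+L cos θ2 = 0.1949;  S2 = (-0.0975, 0.1688, -0.0964)
S3 = (0.1861·cos240.0°, 0.1861·sin240.0°, -0.1061) = (-0.0930, -0.1611, -0.1061)
|S₂|²−|S₁|² = -0.0024;  |S₃|²−|S₁|² = -0.0038
[-0.6147 0.3376 -0.0428]·P = -0.0024;  [-0.6059 -0.3223 -0.0621]·P = -0.0038
Cramer: x(z) = 0.0051-0.0864z;  y(z) = 0.0022-0.0304z
sphere 1 gives Az²+Bz+C=0 with A=1.0084, B=0.1852, C=-0.1549;  B²−4AC=0.6592;  roots -0.4944, 0.3107;  negative root z = -0.4944
x = 0.0478, y = 0.0172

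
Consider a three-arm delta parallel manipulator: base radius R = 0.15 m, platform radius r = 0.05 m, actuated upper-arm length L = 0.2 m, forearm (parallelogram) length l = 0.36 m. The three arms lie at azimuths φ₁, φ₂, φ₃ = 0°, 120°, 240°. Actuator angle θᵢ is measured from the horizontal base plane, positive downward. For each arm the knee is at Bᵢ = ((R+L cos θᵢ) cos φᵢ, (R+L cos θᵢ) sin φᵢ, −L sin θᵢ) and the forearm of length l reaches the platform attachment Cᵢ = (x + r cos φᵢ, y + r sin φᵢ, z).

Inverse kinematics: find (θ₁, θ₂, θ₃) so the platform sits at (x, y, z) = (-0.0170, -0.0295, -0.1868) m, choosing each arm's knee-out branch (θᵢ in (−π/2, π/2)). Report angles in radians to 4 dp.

arm 1 (φ=0.0°): x'=-0.0170, y'=-0.0295
  A cos θ + B sin θ = C:  0.1170·cos θ + -0.1868·sin θ = 0.1004
  θ1 = atan2(B,A) + arccos(C/0.2204) = 0.0868
φ2=120.0° → target in arm frame (-0.0170, 0.0295)
  A=0.1170, B=-0.1868, C=(l²−L²−A²−y'²−z²)/(2L)=0.1003
  √(A²+B²)=0.2204;  θ2 = -1.0111+1.0982 ≈ 0.0872
arm 3 (φ=240.0°): x'=0.0340, y'=0.0000
  e−x'=0.0660;  (l²−L²−(e−x')²−y'²−z²)/2L = 0.1259
  γ=atan2(-0.1868,0.0660)=-1.2314;  ψ=arccos(0.6355)=0.8822;  θ3=γ+ψ≈-0.3492

θ₁ = 0.0868, θ₂ = 0.0872, θ₃ = -0.3492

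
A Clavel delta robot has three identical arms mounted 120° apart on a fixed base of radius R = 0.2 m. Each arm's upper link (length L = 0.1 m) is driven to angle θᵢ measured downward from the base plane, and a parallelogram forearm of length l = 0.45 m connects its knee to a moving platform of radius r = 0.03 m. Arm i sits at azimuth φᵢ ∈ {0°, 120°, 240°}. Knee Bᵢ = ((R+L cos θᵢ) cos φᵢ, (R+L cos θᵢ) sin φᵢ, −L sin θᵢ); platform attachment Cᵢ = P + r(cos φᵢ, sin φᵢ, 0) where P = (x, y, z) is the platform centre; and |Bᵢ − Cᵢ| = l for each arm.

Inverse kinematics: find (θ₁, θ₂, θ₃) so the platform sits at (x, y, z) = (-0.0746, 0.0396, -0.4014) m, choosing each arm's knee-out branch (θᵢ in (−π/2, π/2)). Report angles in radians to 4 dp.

θ₁ = 0.8723, θ₂ = -0.0001, θ₃ = 0.4360

rotate P by −φ1: (-0.0746, 0.0396, -0.4014)
  A=0.2446, B=-0.4014, C=(l²−L²−A²−y'²−z²)/(2L)=-0.1501
  γ=atan2(-0.4014,0.2446)=-1.0235;  ψ=arccos(-0.3193)=1.8958;  θ1=γ+ψ≈0.8723
rotate P by −φ2: (0.0716, 0.0448, -0.4014)
  A cos θ + B sin θ = C:  0.0984·cos θ + -0.4014·sin θ = 0.0984
  θ2 = atan2(B,A) + arccos(C/0.4133) = -0.0001
arm 3 (φ=240.0°): x'=0.0030, y'=-0.0844
  e−x'=0.1670;  (l²−L²−(e−x')²−y'²−z²)/2L = -0.0182
  √(A²+B²)=0.4348;  θ3 = -1.1765+1.6126 ≈ 0.4360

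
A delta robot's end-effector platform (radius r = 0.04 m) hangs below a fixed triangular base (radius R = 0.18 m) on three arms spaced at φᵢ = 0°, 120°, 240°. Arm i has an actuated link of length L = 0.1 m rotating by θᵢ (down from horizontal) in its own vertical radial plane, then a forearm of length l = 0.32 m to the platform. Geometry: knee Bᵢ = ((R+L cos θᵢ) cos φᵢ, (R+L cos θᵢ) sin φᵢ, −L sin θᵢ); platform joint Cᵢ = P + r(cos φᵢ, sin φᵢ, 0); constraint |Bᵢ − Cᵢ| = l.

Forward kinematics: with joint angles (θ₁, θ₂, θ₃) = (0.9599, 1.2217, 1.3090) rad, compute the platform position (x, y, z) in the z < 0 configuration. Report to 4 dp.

(0.0304, 0.0075, -0.3548)

φ1=0.0°: virtual centre (0.1974, 0.0000, -0.0819), radius l
φ2=120.0°: virtual centre (-0.0871, 0.1509, -0.0940), radius l
S3 = (0.1659·cos240.0°, 0.1659·sin240.0°, -0.0966) = (-0.0829, -0.1437, -0.0966)
|S₂|²−|S₁|² = -0.0065;  |S₃|²−|S₁|² = -0.0088
[-0.5689 0.3017 -0.0241]·P = -0.0065;  [-0.5606 -0.2873 -0.0294]·P = -0.0088
Cramer: x(z) = 0.0136-0.0475z;  y(z) = 0.0041-0.0096z
quadratic in z: (1.0023)z²+(0.1812)z+(-0.0619)=0, √Δ=0.5301 → z ∈ {-0.3548, 0.1741}; z = -0.3548 (taking z<0)
x = 0.0304, y = 0.0075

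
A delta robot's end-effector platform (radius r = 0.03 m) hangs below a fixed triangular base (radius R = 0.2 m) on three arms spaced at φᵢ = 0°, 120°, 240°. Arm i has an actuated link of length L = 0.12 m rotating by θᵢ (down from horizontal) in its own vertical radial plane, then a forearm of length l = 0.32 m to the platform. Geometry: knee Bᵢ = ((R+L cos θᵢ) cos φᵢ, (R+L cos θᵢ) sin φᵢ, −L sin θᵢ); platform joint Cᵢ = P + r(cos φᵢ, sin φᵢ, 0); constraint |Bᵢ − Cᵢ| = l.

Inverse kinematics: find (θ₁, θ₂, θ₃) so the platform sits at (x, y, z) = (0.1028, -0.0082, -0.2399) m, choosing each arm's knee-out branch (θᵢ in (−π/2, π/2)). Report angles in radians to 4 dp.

θ₁ = -0.1742, θ₂ = 1.1341, θ₃ = 1.0472

φ1=0.0° → target in arm frame (0.1028, -0.0082)
  e−x'=0.0672;  (l²−L²−(e−x')²−y'²−z²)/2L = 0.1078
  θ1 = atan2(B,A) + arccos(C/0.2491) = -0.1742
rotate P by −φ2: (-0.0585, -0.0849, -0.2399)
  A=0.2285, B=-0.2399, C=(l²−L²−A²−y'²−z²)/(2L)=-0.1207
  γ=atan2(-0.2399,0.2285)=-0.8097;  ψ=arccos(-0.3644)=1.9438;  θ2=γ+ψ≈1.1341
arm 3 (φ=240.0°): x'=-0.0443, y'=0.0931
  e−x'=0.2143;  (l²−L²−(e−x')²−y'²−z²)/2L = -0.1006
  θ3 = atan2(B,A) + arccos(C/0.3217) = 1.0472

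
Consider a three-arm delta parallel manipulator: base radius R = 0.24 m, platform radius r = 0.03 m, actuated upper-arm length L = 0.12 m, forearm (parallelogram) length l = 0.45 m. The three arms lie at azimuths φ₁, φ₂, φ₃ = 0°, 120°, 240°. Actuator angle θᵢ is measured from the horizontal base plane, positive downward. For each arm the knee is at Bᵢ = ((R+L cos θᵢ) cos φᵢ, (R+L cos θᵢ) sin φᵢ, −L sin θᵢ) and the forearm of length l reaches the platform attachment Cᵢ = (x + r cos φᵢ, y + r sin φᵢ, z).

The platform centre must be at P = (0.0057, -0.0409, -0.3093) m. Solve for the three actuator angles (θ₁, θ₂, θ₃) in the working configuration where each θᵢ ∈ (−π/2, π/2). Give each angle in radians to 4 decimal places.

θ₁ = 0.0001, θ₂ = 0.3496, θ₃ = -0.2612

arm 1 (φ=0.0°): x'=0.0057, y'=-0.0409
  A=0.2043, B=-0.3093, C=(l²−L²−A²−y'²−z²)/(2L)=0.2043
  θ1 = atan2(B,A) + arccos(C/0.3707) = 0.0001
rotate P by −φ2: (-0.0383, 0.0155, -0.3093)
  A cos θ + B sin θ = C:  0.2483·cos θ + -0.3093·sin θ = 0.1273
  θ2 = atan2(B,A) + arccos(C/0.3966) = 0.3496
φ3=240.0° → target in arm frame (0.0326, 0.0254)
  A cos θ + B sin θ = C:  0.1774·cos θ + -0.3093·sin θ = 0.2513
  √(A²+B²)=0.3566;  θ3 = -1.0500+0.7888 ≈ -0.2612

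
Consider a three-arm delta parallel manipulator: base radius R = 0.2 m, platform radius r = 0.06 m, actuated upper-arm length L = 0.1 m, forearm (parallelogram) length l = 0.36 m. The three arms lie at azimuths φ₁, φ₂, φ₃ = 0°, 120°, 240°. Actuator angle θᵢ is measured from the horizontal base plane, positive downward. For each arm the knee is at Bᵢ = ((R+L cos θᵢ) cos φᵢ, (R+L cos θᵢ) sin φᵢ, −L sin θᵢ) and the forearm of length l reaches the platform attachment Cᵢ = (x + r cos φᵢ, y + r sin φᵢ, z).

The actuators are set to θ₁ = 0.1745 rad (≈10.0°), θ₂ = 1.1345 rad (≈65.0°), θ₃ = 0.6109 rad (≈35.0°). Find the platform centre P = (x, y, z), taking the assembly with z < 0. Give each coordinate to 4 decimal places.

(0.0732, -0.0517, -0.3330)

φ1=0.0°: virtual centre (0.2385, 0.0000, -0.0174), radius l
O2 = (0.1823·cos120.0°, 0.1823·sin120.0°, -0.0906) = (-0.0911, 0.1578, -0.0906)
arm 3 at φ=240.0°: e+L cos θ3 = 0.2219;  O3 = (-0.1110, -0.1922, -0.0574)
subtract pairs → two planes through P
[-0.6592 0.3157 -0.1465]·P = -0.0157;  [-0.6989 -0.3844 -0.0800]·P = -0.0046
Cramer: x(z) = 0.0159-0.1721z;  y(z) = -0.0168+0.1048z
quadratic in z: (1.0406)z²+(0.1078)z+(-0.0795)=0, √Δ=0.5851 → z ∈ {-0.3330, 0.2293}; z = -0.3330 (taking z<0)
x = 0.0732, y = -0.0517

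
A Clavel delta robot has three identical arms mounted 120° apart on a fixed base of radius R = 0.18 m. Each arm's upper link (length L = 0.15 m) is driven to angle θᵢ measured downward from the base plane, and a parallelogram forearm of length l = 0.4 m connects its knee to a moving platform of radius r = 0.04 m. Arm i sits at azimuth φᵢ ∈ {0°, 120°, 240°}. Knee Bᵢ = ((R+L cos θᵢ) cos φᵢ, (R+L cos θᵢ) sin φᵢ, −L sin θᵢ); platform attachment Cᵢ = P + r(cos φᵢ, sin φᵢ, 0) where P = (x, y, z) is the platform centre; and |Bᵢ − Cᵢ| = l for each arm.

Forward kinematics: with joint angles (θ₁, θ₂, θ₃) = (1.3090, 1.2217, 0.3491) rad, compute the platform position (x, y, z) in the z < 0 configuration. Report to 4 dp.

S1 = (0.1788·cos0.0°, 0.1788·sin0.0°, -0.1449) = (0.1788, 0.0000, -0.1449)
φ2=120.0°: virtual centre (-0.0957, 0.1657, -0.1410), radius l
arm 3 at φ=240.0°: e+L cos θ3 = 0.2810;  S3 = (-0.1405, -0.2433, -0.0513)
eliminate P² terms by subtracting sphere 1 from 2 and 3
[-0.5490 0.3314 0.0079]·P = 0.0035;  [-0.6386 -0.4866 0.1872]·P = 0.0286
det = 0.4787;  x = -0.0233+0.1375z,  y = -0.0281+0.2041z
into |P−S₁|² = l²: 1.0606z² + 0.2227z + -0.0973 = 0;  Δ = 0.4626;  z = -0.4256 or 0.2157 → z<0 root = -0.4256
x = -0.0819, y = -0.1150

(-0.0819, -0.1150, -0.4256)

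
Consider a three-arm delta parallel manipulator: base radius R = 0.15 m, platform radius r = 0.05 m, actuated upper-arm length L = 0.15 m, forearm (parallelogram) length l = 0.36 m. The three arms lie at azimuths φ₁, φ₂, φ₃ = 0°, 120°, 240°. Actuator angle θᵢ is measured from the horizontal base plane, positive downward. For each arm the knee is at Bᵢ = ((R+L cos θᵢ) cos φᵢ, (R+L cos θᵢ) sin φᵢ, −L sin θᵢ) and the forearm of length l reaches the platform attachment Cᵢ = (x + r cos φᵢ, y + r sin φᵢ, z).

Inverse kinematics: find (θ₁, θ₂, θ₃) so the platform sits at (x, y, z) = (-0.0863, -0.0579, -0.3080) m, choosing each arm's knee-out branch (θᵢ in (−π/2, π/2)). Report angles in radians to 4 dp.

θ₁ = 0.7855, θ₂ = 0.4364, θ₃ = -0.0877

rotate P by −φ1: (-0.0863, -0.0579, -0.3080)
  A=0.1863, B=-0.3080, C=(l²−L²−A²−y'²−z²)/(2L)=-0.0861
  θ1 = atan2(B,A) + arccos(C/0.3600) = 0.7855
rotate P by −φ2: (-0.0070, 0.1037, -0.3080)
  e−x'=0.1070;  (l²−L²−(e−x')²−y'²−z²)/2L = -0.0332
  √(A²+B²)=0.3261;  θ2 = -1.2365+1.6728 ≈ 0.4364
arm 3 (φ=240.0°): x'=0.0933, y'=-0.0458
  A=0.0067, B=-0.3080, C=(l²−L²−A²−y'²−z²)/(2L)=0.0336
  θ3 = atan2(B,A) + arccos(C/0.3081) = -0.0877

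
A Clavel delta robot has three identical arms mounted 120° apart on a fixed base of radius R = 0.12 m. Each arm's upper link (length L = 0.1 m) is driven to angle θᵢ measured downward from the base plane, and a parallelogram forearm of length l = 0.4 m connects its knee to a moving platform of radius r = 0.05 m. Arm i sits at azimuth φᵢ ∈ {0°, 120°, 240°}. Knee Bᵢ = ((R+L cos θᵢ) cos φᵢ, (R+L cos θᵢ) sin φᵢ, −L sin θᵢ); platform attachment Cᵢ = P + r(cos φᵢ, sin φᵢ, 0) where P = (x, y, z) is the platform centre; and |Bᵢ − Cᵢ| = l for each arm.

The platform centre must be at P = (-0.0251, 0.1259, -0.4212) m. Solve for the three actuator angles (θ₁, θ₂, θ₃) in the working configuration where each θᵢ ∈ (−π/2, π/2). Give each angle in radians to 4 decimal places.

θ₁ = 0.8726, θ₂ = 0.2618, θ₃ = 1.1348

arm 1 (φ=0.0°): x'=-0.0251, y'=0.1259
  A cos θ + B sin θ = C:  0.0951·cos θ + -0.4212·sin θ = -0.2615
  θ1 = atan2(B,A) + arccos(C/0.4318) = 0.8726
φ2=120.0° → target in arm frame (0.1216, -0.0412)
  A=-0.0516, B=-0.4212, C=(l²−L²−A²−y'²−z²)/(2L)=-0.1588
  θ2 = atan2(B,A) + arccos(C/0.4243) = 0.2618
φ3=240.0° → target in arm frame (-0.0965, -0.0847)
  e−x'=0.1665;  (l²−L²−(e−x')²−y'²−z²)/2L = -0.3115
  √(A²+B²)=0.4529;  θ3 = -1.1944+2.3292 ≈ 1.1348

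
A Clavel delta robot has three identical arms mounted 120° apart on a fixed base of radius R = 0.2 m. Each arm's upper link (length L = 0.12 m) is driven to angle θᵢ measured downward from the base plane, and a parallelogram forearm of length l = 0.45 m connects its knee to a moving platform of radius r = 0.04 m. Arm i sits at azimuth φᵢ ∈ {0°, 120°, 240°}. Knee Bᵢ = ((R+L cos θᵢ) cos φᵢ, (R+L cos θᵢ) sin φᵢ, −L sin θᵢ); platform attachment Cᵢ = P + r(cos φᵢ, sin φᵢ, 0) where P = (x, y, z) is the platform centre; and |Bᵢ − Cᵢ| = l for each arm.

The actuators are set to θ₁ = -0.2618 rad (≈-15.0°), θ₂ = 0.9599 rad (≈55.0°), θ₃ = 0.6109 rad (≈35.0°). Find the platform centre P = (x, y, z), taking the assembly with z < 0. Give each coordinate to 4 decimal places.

arm 1 at φ=0.0°: e+L cos θ1 = 0.2759;  O1 = (0.2759, 0.0000, 0.0311)
arm 2 at φ=120.0°: e+L cos θ2 = 0.2288;  O2 = (-0.1144, 0.1982, -0.0983)
φ3=240.0°: virtual centre (-0.1291, -0.2237, -0.0688), radius l
eliminate P² terms by subtracting sphere 1 from 2 and 3
plane₁₂: -0.7807x+0.3963y+-0.2587z = -0.0151
Cramer: x(z) = 0.0134-0.2908z;  y(z) = -0.0116+0.0800z
into |P−O₁|² = l²: 1.0910z² + 0.0887z + -0.1325 = 0;  Δ = 0.5860;  z = -0.3915 or 0.3102 → z<0 root = -0.3915
x = 0.1272, y = -0.0430

(0.1272, -0.0430, -0.3915)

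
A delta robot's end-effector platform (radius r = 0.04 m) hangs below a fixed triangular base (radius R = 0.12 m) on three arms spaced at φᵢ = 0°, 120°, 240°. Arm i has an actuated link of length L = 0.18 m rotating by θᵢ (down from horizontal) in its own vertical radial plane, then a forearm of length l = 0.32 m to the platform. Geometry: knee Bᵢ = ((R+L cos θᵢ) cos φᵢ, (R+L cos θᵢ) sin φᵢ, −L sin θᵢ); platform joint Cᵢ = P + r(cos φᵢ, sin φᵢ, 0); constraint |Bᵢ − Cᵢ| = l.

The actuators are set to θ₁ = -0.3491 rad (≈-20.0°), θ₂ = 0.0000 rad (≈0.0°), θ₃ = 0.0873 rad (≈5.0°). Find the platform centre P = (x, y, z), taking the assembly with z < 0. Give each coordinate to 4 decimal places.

(0.0290, 0.0061, -0.1706)

arm 1 at φ=0.0°: e+L cos θ1 = 0.2491;  centre 1 = (0.2491, 0.0000, 0.0616)
centre 2 = (0.2600·cos120.0°, 0.2600·sin120.0°, 0.0000) = (-0.1300, 0.2252, 0.0000)
φ3=240.0°: virtual centre (-0.1297, -0.2246, -0.0157), radius l
subtract pairs → two planes through P
[-0.7583 0.4503 -0.1231]·P = 0.0017;  [-0.7576 -0.4491 -0.1545]·P = 0.0016
Cramer: x(z) = -0.0022-0.1832z;  y(z) = 0.0001-0.0350z
sphere 1 gives Az²+Bz+C=0 with A=1.0348, B=-0.0310, C=-0.0354;  B²−4AC=0.1476;  roots -0.1706, 0.2006;  negative root z = -0.1706
x = 0.0290, y = 0.0061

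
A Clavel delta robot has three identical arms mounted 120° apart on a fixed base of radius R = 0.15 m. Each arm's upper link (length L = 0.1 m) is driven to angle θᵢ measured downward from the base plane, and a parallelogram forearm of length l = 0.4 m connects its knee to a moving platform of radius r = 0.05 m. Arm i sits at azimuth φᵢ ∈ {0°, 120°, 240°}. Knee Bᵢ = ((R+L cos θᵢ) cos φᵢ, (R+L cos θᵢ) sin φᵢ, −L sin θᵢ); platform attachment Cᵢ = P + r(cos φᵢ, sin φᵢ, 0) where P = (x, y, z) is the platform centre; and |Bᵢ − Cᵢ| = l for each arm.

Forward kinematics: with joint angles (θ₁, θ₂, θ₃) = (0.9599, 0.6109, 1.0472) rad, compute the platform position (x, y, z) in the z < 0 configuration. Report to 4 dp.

(-0.0185, 0.0545, -0.4370)

φ1=0.0°: virtual centre (0.1574, 0.0000, -0.0819), radius l
S2 = (0.1819·cos120.0°, 0.1819·sin120.0°, -0.0574) = (-0.0910, 0.1575, -0.0574)
arm 3 at φ=240.0°: e+L cos θ3 = 0.1500;  S3 = (-0.0750, -0.1299, -0.0866)
eliminate P² terms by subtracting sphere 1 from 2 and 3
[-0.4966 0.3151 0.0491]·P = 0.0049;  [-0.4647 -0.2598 -0.0094]·P = -0.0015
det = 0.2755;  x = -0.0029+0.0356z,  y = 0.0109+-0.0998z
into |P−S₁|² = l²: 1.0112z² + 0.1502z + -0.1275 = 0;  Δ = 0.5382;  z = -0.4370 or 0.2885 → z<0 root = -0.4370
x = -0.0185, y = 0.0545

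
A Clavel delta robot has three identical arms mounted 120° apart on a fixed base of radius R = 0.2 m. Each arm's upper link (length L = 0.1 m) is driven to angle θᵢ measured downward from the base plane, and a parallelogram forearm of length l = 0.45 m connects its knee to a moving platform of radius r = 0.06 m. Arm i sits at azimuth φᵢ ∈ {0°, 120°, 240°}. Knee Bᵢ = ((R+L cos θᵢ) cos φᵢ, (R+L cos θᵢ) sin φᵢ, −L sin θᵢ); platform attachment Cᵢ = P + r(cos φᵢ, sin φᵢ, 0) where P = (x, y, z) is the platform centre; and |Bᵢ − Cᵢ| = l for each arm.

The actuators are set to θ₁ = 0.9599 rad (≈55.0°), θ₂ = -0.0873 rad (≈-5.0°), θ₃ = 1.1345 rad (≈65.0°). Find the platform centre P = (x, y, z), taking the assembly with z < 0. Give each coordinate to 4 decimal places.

(-0.0534, 0.1348, -0.4304)

φ1=0.0°: virtual centre (0.1974, 0.0000, -0.0819), radius l
S2 = (0.2396·cos120.0°, 0.2396·sin120.0°, 0.0087) = (-0.1198, 0.2075, 0.0087)
S3 = (0.1823·cos240.0°, 0.1823·sin240.0°, -0.0906) = (-0.0911, -0.1578, -0.0906)
eliminate P² terms by subtracting sphere 1 from 2 and 3
plane₁₂: -0.6343x+0.4150y+0.1813z = 0.0118
Cramer: x(z) = -0.0045+0.1137z;  y(z) = 0.0216-0.2630z
sphere 1 gives Az²+Bz+C=0 with A=1.0821, B=0.1066, C=-0.1546;  B²−4AC=0.6804;  roots -0.4304, 0.3319;  negative root z = -0.4304
x = -0.0534, y = 0.1348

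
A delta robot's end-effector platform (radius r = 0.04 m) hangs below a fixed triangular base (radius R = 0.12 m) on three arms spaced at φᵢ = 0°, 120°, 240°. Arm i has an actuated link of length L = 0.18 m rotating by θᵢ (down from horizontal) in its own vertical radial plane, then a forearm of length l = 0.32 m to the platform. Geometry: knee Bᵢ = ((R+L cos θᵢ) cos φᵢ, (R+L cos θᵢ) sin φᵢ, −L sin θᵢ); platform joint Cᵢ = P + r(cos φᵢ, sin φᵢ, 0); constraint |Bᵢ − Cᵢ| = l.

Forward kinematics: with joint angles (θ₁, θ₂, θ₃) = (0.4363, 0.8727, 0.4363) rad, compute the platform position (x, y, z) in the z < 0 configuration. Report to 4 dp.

(0.0364, -0.0630, -0.3120)

φ1=0.0°: virtual centre (0.2431, 0.0000, -0.0761), radius l
centre 2 = (0.1957·cos120.0°, 0.1957·sin120.0°, -0.1379) = (-0.0978, 0.1695, -0.1379)
arm 3 at φ=240.0°: (R−r)+L cos θ3 = 0.2431;  centre 3 = (-0.1216, -0.2106, -0.0761)
eliminate P² terms by subtracting sphere 1 from 2 and 3
linear system: -0.6820x+0.3390y = -0.0076−-0.1237z; -0.7294x+-0.4211y = 0.0000−0.0000z
Cramer: x(z) = 0.0060-0.0974z;  y(z) = -0.0104+0.1688z
sphere 1 gives Az²+Bz+C=0 with A=1.0380, B=0.1949, C=-0.0403;  B²−4AC=0.2051;  roots -0.3120, 0.1243;  negative root z = -0.3120
x = 0.0364, y = -0.0630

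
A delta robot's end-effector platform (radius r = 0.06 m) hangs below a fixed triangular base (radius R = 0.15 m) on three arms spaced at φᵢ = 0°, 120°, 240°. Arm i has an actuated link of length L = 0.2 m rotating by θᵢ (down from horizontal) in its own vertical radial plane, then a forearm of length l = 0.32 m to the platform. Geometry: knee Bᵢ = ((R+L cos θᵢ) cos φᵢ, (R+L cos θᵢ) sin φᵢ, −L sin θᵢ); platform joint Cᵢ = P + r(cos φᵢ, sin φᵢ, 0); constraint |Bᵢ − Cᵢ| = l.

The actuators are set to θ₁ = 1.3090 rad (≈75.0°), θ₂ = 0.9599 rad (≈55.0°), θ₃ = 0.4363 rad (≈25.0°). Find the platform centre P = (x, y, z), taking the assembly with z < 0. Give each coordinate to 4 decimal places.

(-0.1205, -0.0742, -0.3608)

φ1=0.0°: virtual centre (0.1418, 0.0000, -0.1932), radius l
arm 2 at φ=120.0°: ρ2 = 0.2047;  centre 2 = (-0.1024, 0.1773, -0.1638)
arm 3 at φ=240.0°: ρ3 = 0.2713;  centre 3 = (-0.1356, -0.2349, -0.0845)
eliminate P² terms by subtracting sphere 1 from 2 and 3
[-0.4882 0.3546 0.0587]·P = 0.0113;  [-0.5548 -0.4698 0.2173]·P = 0.0233
Cramer: x(z) = -0.0319+0.2456z;  y(z) = -0.0120+0.1726z
into |P−centre ₁|² = l²: 1.0901z² + 0.2969z + -0.0348 = 0;  Δ = 0.2398;  z = -0.3608 or 0.0884 → z<0 root = -0.3608
x = -0.1205, y = -0.0742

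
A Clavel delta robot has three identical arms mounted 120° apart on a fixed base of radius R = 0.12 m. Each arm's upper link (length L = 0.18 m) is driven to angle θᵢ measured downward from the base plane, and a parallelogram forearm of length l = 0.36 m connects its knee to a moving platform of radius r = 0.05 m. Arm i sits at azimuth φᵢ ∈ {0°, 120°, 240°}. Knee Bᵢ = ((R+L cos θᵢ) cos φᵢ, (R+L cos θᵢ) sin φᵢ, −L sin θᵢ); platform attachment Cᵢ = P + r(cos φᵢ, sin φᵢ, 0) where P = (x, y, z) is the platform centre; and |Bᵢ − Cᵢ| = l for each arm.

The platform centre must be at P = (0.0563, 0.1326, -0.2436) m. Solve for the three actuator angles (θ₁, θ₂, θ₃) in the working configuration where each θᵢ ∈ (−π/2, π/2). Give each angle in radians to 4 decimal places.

arm 1 (φ=0.0°): x'=0.0563, y'=0.1326
  e−x'=0.0137;  (l²−L²−(e−x')²−y'²−z²)/2L = 0.0558
  √(A²+B²)=0.2440;  θ1 = -1.5146+1.3400 ≈ -0.1746
φ2=120.0° → target in arm frame (0.0867, -0.1151)
  A cos θ + B sin θ = C:  -0.0167·cos θ + -0.2436·sin θ = 0.0676
  θ2 = atan2(B,A) + arccos(C/0.2442) = -0.3490
arm 3 (φ=240.0°): x'=-0.1430, y'=-0.0175
  A cos θ + B sin θ = C:  0.2130·cos θ + -0.2436·sin θ = -0.0217
  θ3 = atan2(B,A) + arccos(C/0.3236) = 0.7856

θ₁ = -0.1746, θ₂ = -0.3490, θ₃ = 0.7856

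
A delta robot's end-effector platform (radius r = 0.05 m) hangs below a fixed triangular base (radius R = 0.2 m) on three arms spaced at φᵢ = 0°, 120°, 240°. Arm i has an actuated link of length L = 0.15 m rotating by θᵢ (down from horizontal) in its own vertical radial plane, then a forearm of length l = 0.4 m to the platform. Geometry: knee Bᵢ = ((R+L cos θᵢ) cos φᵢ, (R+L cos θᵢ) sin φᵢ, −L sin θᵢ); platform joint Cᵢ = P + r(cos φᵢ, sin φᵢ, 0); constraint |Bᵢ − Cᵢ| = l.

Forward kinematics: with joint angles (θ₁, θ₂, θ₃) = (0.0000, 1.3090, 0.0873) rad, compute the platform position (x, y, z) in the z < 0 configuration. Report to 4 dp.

O1 = (0.3000·cos0.0°, 0.3000·sin0.0°, 0.0000) = (0.3000, 0.0000, 0.0000)
arm 2 at φ=120.0°: ρ2 = 0.1888;  O2 = (-0.0944, 0.1635, -0.1449)
φ3=240.0°: virtual centre (-0.1497, -0.2593, -0.0131), radius l
eliminate P² terms by subtracting sphere 1 from 2 and 3
linear system: -0.7888x+0.3271y = -0.0334−-0.2898z; -0.8994x+-0.5186y = -0.0002−-0.0262z
det = 0.7033;  x = 0.0247+-0.2259z,  y = -0.0425+0.3413z
into |P−O₁|² = l²: 1.1675z² + 0.0954z + -0.0824 = 0;  Δ = 0.3939;  z = -0.3096 or 0.2279 → z<0 root = -0.3096
x = 0.0946, y = -0.1481

(0.0946, -0.1481, -0.3096)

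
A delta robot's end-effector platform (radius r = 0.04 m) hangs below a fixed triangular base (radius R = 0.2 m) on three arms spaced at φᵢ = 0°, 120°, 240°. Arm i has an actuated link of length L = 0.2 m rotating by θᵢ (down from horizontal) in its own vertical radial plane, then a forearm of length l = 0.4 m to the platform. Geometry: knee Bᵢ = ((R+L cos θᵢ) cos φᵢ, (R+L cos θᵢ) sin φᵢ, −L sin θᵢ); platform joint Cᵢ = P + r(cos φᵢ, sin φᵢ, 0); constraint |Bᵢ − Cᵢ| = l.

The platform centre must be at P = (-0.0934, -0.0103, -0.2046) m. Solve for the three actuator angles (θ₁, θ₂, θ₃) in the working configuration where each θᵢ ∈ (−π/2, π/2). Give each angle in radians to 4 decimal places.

θ₁ = 0.7853, θ₂ = -0.0868, θ₃ = -0.2617

arm 1 (φ=0.0°): x'=-0.0934, y'=-0.0103
  e−x'=0.2534;  (l²−L²−(e−x')²−y'²−z²)/2L = 0.0346
  θ1 = atan2(B,A) + arccos(C/0.3257) = 0.7853
φ2=120.0° → target in arm frame (0.0378, 0.0860)
  A=0.1222, B=-0.2046, C=(l²−L²−A²−y'²−z²)/(2L)=0.1395
  θ2 = atan2(B,A) + arccos(C/0.2383) = -0.0868
arm 3 (φ=240.0°): x'=0.0556, y'=-0.0757
  e−x'=0.1044;  (l²−L²−(e−x')²−y'²−z²)/2L = 0.1538
  γ=atan2(-0.2046,0.1044)=-1.0990;  ψ=arccos(0.6695)=0.8373;  θ3=γ+ψ≈-0.2617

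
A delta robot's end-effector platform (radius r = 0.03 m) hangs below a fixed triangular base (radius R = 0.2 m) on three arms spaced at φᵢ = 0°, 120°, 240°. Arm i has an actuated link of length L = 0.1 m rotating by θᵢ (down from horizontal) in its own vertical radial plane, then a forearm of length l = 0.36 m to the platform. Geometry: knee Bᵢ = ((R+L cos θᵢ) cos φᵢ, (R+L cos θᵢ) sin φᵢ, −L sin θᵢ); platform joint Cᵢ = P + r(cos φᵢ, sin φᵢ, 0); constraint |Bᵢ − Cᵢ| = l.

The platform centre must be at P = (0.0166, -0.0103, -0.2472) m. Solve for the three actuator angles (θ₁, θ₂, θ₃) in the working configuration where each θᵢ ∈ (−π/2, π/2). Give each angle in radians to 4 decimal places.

arm 1 (φ=0.0°): x'=0.0166, y'=-0.0103
  e−x'=0.1534;  (l²−L²−(e−x')²−y'²−z²)/2L = 0.1743
  γ=atan2(-0.2472,0.1534)=-1.0154;  ψ=arccos(0.5990)=0.9285;  θ1=γ+ψ≈-0.0869
φ2=120.0° → target in arm frame (-0.0172, -0.0092)
  A cos θ + B sin θ = C:  0.1872·cos θ + -0.2472·sin θ = 0.1168
  γ=atan2(-0.2472,0.1872)=-0.9226;  ψ=arccos(0.3766)=1.1847;  θ2=γ+ψ≈0.2621
rotate P by −φ3: (0.0006, 0.0195, -0.2472)
  A cos θ + B sin θ = C:  0.1694·cos θ + -0.2472·sin θ = 0.1471
  θ3 = atan2(B,A) + arccos(C/0.2997) = 0.0876

θ₁ = -0.0869, θ₂ = 0.2621, θ₃ = 0.0876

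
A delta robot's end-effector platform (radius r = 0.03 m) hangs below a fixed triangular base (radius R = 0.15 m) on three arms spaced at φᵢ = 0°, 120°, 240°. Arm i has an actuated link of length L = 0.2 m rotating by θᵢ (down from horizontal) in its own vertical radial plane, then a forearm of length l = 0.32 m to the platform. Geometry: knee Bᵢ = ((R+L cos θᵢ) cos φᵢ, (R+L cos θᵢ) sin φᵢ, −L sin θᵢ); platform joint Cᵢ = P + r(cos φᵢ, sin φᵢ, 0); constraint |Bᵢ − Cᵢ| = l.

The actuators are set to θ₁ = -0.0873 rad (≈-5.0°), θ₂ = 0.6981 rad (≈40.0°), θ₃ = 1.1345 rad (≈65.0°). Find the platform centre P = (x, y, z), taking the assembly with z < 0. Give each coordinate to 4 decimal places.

(0.1122, 0.0572, -0.2198)

φ1=0.0°: virtual centre (0.3192, 0.0000, 0.0174), radius l
arm 2 at φ=120.0°: (R−r)+L cos θ2 = 0.2732;  O2 = (-0.1366, 0.2366, -0.1286)
arm 3 at φ=240.0°: (R−r)+L cos θ3 = 0.2045;  O3 = (-0.1023, -0.1771, -0.1813)
|O₂|²−|O₁|² = -0.0110;  |O₃|²−|O₁|² = -0.0275
linear system: -0.9117x+0.4732y = -0.0110−-0.2920z; -0.8430x+-0.3542y = -0.0275−-0.3974z
Cramer: x(z) = 0.0235-0.4038z;  y(z) = 0.0219-0.1609z
sphere 1 gives Az²+Bz+C=0 with A=1.1890, B=0.1969, C=-0.0141;  B²−4AC=0.1060;  roots -0.2198, 0.0541;  negative root z = -0.2198
x = 0.1122, y = 0.0572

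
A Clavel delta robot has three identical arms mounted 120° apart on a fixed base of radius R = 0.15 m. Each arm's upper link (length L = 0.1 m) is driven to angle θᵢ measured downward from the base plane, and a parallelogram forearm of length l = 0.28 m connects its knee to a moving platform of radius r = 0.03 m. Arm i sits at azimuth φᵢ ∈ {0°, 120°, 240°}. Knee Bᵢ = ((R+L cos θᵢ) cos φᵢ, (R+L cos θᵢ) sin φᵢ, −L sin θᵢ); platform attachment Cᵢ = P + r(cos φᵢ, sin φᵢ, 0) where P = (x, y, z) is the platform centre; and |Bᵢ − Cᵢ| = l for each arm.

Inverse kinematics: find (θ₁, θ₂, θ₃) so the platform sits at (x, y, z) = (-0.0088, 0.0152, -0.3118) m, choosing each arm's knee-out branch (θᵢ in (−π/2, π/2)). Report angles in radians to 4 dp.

θ₁ = 1.1346, θ₂ = 0.9596, θ₃ = 1.1344

rotate P by −φ1: (-0.0088, 0.0152, -0.3118)
  A cos θ + B sin θ = C:  0.1288·cos θ + -0.3118·sin θ = -0.2282
  θ1 = atan2(B,A) + arccos(C/0.3374) = 1.1346
φ2=120.0° → target in arm frame (0.0176, 0.0000)
  A cos θ + B sin θ = C:  0.1024·cos θ + -0.3118·sin θ = -0.1966
  θ2 = atan2(B,A) + arccos(C/0.3282) = 0.9596
arm 3 (φ=240.0°): x'=-0.0088, y'=-0.0152
  A=0.1288, B=-0.3118, C=(l²−L²−A²−y'²−z²)/(2L)=-0.2282
  θ3 = atan2(B,A) + arccos(C/0.3373) = 1.1344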